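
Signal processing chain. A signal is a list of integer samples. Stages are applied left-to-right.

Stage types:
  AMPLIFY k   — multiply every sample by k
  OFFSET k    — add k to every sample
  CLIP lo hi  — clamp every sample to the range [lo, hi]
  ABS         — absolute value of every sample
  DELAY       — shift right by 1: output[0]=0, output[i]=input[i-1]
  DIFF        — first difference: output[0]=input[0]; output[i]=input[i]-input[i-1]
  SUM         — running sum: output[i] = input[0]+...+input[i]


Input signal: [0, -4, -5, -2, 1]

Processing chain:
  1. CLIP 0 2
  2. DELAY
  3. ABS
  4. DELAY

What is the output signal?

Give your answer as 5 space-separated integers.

Answer: 0 0 0 0 0

Derivation:
Input: [0, -4, -5, -2, 1]
Stage 1 (CLIP 0 2): clip(0,0,2)=0, clip(-4,0,2)=0, clip(-5,0,2)=0, clip(-2,0,2)=0, clip(1,0,2)=1 -> [0, 0, 0, 0, 1]
Stage 2 (DELAY): [0, 0, 0, 0, 0] = [0, 0, 0, 0, 0] -> [0, 0, 0, 0, 0]
Stage 3 (ABS): |0|=0, |0|=0, |0|=0, |0|=0, |0|=0 -> [0, 0, 0, 0, 0]
Stage 4 (DELAY): [0, 0, 0, 0, 0] = [0, 0, 0, 0, 0] -> [0, 0, 0, 0, 0]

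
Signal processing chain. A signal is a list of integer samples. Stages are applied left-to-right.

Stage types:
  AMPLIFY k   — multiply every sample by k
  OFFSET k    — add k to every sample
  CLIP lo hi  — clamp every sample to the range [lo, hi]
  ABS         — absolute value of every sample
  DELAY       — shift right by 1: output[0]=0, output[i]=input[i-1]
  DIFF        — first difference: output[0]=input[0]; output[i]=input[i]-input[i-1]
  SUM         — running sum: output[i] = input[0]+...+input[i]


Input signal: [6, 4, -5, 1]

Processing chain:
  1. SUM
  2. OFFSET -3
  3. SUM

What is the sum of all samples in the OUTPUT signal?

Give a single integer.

Answer: 40

Derivation:
Input: [6, 4, -5, 1]
Stage 1 (SUM): sum[0..0]=6, sum[0..1]=10, sum[0..2]=5, sum[0..3]=6 -> [6, 10, 5, 6]
Stage 2 (OFFSET -3): 6+-3=3, 10+-3=7, 5+-3=2, 6+-3=3 -> [3, 7, 2, 3]
Stage 3 (SUM): sum[0..0]=3, sum[0..1]=10, sum[0..2]=12, sum[0..3]=15 -> [3, 10, 12, 15]
Output sum: 40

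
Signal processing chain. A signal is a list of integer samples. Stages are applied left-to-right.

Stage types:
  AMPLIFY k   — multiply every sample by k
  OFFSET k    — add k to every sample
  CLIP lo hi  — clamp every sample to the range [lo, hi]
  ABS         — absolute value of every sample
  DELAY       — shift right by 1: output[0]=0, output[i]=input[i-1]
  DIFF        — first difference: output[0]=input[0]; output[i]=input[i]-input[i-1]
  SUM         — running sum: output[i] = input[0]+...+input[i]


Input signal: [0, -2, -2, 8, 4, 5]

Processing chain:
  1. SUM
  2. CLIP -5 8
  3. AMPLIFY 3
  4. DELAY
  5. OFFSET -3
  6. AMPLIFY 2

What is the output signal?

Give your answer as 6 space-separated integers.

Answer: -6 -6 -18 -30 18 42

Derivation:
Input: [0, -2, -2, 8, 4, 5]
Stage 1 (SUM): sum[0..0]=0, sum[0..1]=-2, sum[0..2]=-4, sum[0..3]=4, sum[0..4]=8, sum[0..5]=13 -> [0, -2, -4, 4, 8, 13]
Stage 2 (CLIP -5 8): clip(0,-5,8)=0, clip(-2,-5,8)=-2, clip(-4,-5,8)=-4, clip(4,-5,8)=4, clip(8,-5,8)=8, clip(13,-5,8)=8 -> [0, -2, -4, 4, 8, 8]
Stage 3 (AMPLIFY 3): 0*3=0, -2*3=-6, -4*3=-12, 4*3=12, 8*3=24, 8*3=24 -> [0, -6, -12, 12, 24, 24]
Stage 4 (DELAY): [0, 0, -6, -12, 12, 24] = [0, 0, -6, -12, 12, 24] -> [0, 0, -6, -12, 12, 24]
Stage 5 (OFFSET -3): 0+-3=-3, 0+-3=-3, -6+-3=-9, -12+-3=-15, 12+-3=9, 24+-3=21 -> [-3, -3, -9, -15, 9, 21]
Stage 6 (AMPLIFY 2): -3*2=-6, -3*2=-6, -9*2=-18, -15*2=-30, 9*2=18, 21*2=42 -> [-6, -6, -18, -30, 18, 42]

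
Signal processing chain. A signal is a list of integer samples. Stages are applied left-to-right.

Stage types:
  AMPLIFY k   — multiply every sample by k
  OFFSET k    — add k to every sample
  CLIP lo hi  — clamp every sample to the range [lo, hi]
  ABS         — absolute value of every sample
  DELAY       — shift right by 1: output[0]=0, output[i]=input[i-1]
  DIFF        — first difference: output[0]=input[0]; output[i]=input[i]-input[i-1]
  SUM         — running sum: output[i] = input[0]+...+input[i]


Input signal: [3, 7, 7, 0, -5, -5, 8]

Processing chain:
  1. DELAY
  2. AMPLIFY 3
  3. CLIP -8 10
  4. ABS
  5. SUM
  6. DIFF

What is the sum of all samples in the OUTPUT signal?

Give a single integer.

Input: [3, 7, 7, 0, -5, -5, 8]
Stage 1 (DELAY): [0, 3, 7, 7, 0, -5, -5] = [0, 3, 7, 7, 0, -5, -5] -> [0, 3, 7, 7, 0, -5, -5]
Stage 2 (AMPLIFY 3): 0*3=0, 3*3=9, 7*3=21, 7*3=21, 0*3=0, -5*3=-15, -5*3=-15 -> [0, 9, 21, 21, 0, -15, -15]
Stage 3 (CLIP -8 10): clip(0,-8,10)=0, clip(9,-8,10)=9, clip(21,-8,10)=10, clip(21,-8,10)=10, clip(0,-8,10)=0, clip(-15,-8,10)=-8, clip(-15,-8,10)=-8 -> [0, 9, 10, 10, 0, -8, -8]
Stage 4 (ABS): |0|=0, |9|=9, |10|=10, |10|=10, |0|=0, |-8|=8, |-8|=8 -> [0, 9, 10, 10, 0, 8, 8]
Stage 5 (SUM): sum[0..0]=0, sum[0..1]=9, sum[0..2]=19, sum[0..3]=29, sum[0..4]=29, sum[0..5]=37, sum[0..6]=45 -> [0, 9, 19, 29, 29, 37, 45]
Stage 6 (DIFF): s[0]=0, 9-0=9, 19-9=10, 29-19=10, 29-29=0, 37-29=8, 45-37=8 -> [0, 9, 10, 10, 0, 8, 8]
Output sum: 45

Answer: 45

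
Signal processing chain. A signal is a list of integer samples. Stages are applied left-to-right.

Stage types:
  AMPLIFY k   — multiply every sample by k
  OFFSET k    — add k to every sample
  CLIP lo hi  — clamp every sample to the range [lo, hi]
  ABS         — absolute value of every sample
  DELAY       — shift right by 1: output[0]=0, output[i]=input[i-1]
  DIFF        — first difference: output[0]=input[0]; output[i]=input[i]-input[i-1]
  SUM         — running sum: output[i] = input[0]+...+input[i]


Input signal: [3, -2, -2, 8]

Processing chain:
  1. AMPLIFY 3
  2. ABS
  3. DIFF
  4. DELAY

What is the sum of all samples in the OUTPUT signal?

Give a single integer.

Answer: 6

Derivation:
Input: [3, -2, -2, 8]
Stage 1 (AMPLIFY 3): 3*3=9, -2*3=-6, -2*3=-6, 8*3=24 -> [9, -6, -6, 24]
Stage 2 (ABS): |9|=9, |-6|=6, |-6|=6, |24|=24 -> [9, 6, 6, 24]
Stage 3 (DIFF): s[0]=9, 6-9=-3, 6-6=0, 24-6=18 -> [9, -3, 0, 18]
Stage 4 (DELAY): [0, 9, -3, 0] = [0, 9, -3, 0] -> [0, 9, -3, 0]
Output sum: 6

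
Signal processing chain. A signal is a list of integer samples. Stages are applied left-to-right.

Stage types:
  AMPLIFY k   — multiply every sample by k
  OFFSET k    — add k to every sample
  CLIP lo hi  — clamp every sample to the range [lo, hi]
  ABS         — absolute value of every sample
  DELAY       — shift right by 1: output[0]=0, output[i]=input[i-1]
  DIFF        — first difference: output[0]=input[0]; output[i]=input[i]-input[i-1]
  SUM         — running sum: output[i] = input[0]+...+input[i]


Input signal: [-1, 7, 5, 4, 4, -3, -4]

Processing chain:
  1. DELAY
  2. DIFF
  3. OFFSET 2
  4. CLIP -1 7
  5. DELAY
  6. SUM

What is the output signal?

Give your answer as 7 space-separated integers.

Answer: 0 2 3 10 10 11 13

Derivation:
Input: [-1, 7, 5, 4, 4, -3, -4]
Stage 1 (DELAY): [0, -1, 7, 5, 4, 4, -3] = [0, -1, 7, 5, 4, 4, -3] -> [0, -1, 7, 5, 4, 4, -3]
Stage 2 (DIFF): s[0]=0, -1-0=-1, 7--1=8, 5-7=-2, 4-5=-1, 4-4=0, -3-4=-7 -> [0, -1, 8, -2, -1, 0, -7]
Stage 3 (OFFSET 2): 0+2=2, -1+2=1, 8+2=10, -2+2=0, -1+2=1, 0+2=2, -7+2=-5 -> [2, 1, 10, 0, 1, 2, -5]
Stage 4 (CLIP -1 7): clip(2,-1,7)=2, clip(1,-1,7)=1, clip(10,-1,7)=7, clip(0,-1,7)=0, clip(1,-1,7)=1, clip(2,-1,7)=2, clip(-5,-1,7)=-1 -> [2, 1, 7, 0, 1, 2, -1]
Stage 5 (DELAY): [0, 2, 1, 7, 0, 1, 2] = [0, 2, 1, 7, 0, 1, 2] -> [0, 2, 1, 7, 0, 1, 2]
Stage 6 (SUM): sum[0..0]=0, sum[0..1]=2, sum[0..2]=3, sum[0..3]=10, sum[0..4]=10, sum[0..5]=11, sum[0..6]=13 -> [0, 2, 3, 10, 10, 11, 13]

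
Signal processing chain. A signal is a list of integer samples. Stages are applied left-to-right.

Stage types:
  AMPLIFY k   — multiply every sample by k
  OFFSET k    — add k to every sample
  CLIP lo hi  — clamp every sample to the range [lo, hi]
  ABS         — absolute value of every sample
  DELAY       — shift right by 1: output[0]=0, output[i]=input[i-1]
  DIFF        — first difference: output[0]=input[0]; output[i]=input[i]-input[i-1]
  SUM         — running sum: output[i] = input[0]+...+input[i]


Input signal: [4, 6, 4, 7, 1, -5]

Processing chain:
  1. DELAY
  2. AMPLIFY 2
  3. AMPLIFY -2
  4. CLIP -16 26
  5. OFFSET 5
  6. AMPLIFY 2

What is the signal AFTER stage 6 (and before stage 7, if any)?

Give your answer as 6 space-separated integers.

Answer: 10 -22 -22 -22 -22 2

Derivation:
Input: [4, 6, 4, 7, 1, -5]
Stage 1 (DELAY): [0, 4, 6, 4, 7, 1] = [0, 4, 6, 4, 7, 1] -> [0, 4, 6, 4, 7, 1]
Stage 2 (AMPLIFY 2): 0*2=0, 4*2=8, 6*2=12, 4*2=8, 7*2=14, 1*2=2 -> [0, 8, 12, 8, 14, 2]
Stage 3 (AMPLIFY -2): 0*-2=0, 8*-2=-16, 12*-2=-24, 8*-2=-16, 14*-2=-28, 2*-2=-4 -> [0, -16, -24, -16, -28, -4]
Stage 4 (CLIP -16 26): clip(0,-16,26)=0, clip(-16,-16,26)=-16, clip(-24,-16,26)=-16, clip(-16,-16,26)=-16, clip(-28,-16,26)=-16, clip(-4,-16,26)=-4 -> [0, -16, -16, -16, -16, -4]
Stage 5 (OFFSET 5): 0+5=5, -16+5=-11, -16+5=-11, -16+5=-11, -16+5=-11, -4+5=1 -> [5, -11, -11, -11, -11, 1]
Stage 6 (AMPLIFY 2): 5*2=10, -11*2=-22, -11*2=-22, -11*2=-22, -11*2=-22, 1*2=2 -> [10, -22, -22, -22, -22, 2]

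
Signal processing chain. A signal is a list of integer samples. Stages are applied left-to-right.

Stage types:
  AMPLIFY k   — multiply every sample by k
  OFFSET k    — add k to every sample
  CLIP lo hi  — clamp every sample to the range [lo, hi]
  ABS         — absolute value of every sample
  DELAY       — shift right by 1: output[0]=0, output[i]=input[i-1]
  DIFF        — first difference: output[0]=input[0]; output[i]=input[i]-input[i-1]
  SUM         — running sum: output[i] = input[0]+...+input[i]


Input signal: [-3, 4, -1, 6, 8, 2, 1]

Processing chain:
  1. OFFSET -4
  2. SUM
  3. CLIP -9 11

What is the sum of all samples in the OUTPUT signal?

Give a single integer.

Answer: -55

Derivation:
Input: [-3, 4, -1, 6, 8, 2, 1]
Stage 1 (OFFSET -4): -3+-4=-7, 4+-4=0, -1+-4=-5, 6+-4=2, 8+-4=4, 2+-4=-2, 1+-4=-3 -> [-7, 0, -5, 2, 4, -2, -3]
Stage 2 (SUM): sum[0..0]=-7, sum[0..1]=-7, sum[0..2]=-12, sum[0..3]=-10, sum[0..4]=-6, sum[0..5]=-8, sum[0..6]=-11 -> [-7, -7, -12, -10, -6, -8, -11]
Stage 3 (CLIP -9 11): clip(-7,-9,11)=-7, clip(-7,-9,11)=-7, clip(-12,-9,11)=-9, clip(-10,-9,11)=-9, clip(-6,-9,11)=-6, clip(-8,-9,11)=-8, clip(-11,-9,11)=-9 -> [-7, -7, -9, -9, -6, -8, -9]
Output sum: -55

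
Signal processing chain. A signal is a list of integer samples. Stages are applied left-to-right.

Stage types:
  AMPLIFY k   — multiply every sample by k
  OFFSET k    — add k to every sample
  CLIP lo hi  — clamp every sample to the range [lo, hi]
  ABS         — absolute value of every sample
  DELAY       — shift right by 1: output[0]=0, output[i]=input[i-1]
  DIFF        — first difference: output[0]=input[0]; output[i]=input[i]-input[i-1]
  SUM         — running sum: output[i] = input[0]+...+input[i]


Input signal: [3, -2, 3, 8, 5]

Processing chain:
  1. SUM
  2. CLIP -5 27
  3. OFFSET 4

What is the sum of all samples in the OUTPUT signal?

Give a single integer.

Input: [3, -2, 3, 8, 5]
Stage 1 (SUM): sum[0..0]=3, sum[0..1]=1, sum[0..2]=4, sum[0..3]=12, sum[0..4]=17 -> [3, 1, 4, 12, 17]
Stage 2 (CLIP -5 27): clip(3,-5,27)=3, clip(1,-5,27)=1, clip(4,-5,27)=4, clip(12,-5,27)=12, clip(17,-5,27)=17 -> [3, 1, 4, 12, 17]
Stage 3 (OFFSET 4): 3+4=7, 1+4=5, 4+4=8, 12+4=16, 17+4=21 -> [7, 5, 8, 16, 21]
Output sum: 57

Answer: 57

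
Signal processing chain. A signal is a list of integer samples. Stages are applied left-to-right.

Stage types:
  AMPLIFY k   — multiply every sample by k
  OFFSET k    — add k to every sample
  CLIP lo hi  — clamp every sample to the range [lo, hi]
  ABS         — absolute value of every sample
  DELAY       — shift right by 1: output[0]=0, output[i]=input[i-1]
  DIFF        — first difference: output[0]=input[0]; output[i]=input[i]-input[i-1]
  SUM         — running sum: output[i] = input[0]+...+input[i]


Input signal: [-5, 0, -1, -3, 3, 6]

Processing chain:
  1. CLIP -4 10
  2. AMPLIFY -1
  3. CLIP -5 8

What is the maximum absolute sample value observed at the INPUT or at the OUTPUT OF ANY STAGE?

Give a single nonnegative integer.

Answer: 6

Derivation:
Input: [-5, 0, -1, -3, 3, 6] (max |s|=6)
Stage 1 (CLIP -4 10): clip(-5,-4,10)=-4, clip(0,-4,10)=0, clip(-1,-4,10)=-1, clip(-3,-4,10)=-3, clip(3,-4,10)=3, clip(6,-4,10)=6 -> [-4, 0, -1, -3, 3, 6] (max |s|=6)
Stage 2 (AMPLIFY -1): -4*-1=4, 0*-1=0, -1*-1=1, -3*-1=3, 3*-1=-3, 6*-1=-6 -> [4, 0, 1, 3, -3, -6] (max |s|=6)
Stage 3 (CLIP -5 8): clip(4,-5,8)=4, clip(0,-5,8)=0, clip(1,-5,8)=1, clip(3,-5,8)=3, clip(-3,-5,8)=-3, clip(-6,-5,8)=-5 -> [4, 0, 1, 3, -3, -5] (max |s|=5)
Overall max amplitude: 6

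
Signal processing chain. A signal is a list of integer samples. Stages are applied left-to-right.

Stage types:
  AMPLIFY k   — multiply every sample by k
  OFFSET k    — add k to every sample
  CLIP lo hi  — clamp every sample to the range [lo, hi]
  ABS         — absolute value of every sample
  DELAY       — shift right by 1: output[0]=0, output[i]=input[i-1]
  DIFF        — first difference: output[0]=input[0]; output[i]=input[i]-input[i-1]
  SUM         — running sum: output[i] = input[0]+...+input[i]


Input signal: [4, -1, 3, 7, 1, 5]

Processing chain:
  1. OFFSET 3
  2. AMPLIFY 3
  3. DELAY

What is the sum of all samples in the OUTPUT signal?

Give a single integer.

Input: [4, -1, 3, 7, 1, 5]
Stage 1 (OFFSET 3): 4+3=7, -1+3=2, 3+3=6, 7+3=10, 1+3=4, 5+3=8 -> [7, 2, 6, 10, 4, 8]
Stage 2 (AMPLIFY 3): 7*3=21, 2*3=6, 6*3=18, 10*3=30, 4*3=12, 8*3=24 -> [21, 6, 18, 30, 12, 24]
Stage 3 (DELAY): [0, 21, 6, 18, 30, 12] = [0, 21, 6, 18, 30, 12] -> [0, 21, 6, 18, 30, 12]
Output sum: 87

Answer: 87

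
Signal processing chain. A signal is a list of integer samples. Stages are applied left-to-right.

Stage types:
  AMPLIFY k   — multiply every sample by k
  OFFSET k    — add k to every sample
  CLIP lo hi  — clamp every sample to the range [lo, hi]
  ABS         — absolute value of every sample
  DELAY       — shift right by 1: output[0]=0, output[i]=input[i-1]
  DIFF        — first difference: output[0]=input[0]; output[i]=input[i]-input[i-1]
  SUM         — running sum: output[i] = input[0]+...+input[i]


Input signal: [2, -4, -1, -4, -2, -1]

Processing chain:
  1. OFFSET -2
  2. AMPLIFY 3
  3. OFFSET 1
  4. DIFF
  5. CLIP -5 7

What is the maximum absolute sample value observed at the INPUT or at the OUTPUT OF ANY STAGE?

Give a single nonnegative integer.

Input: [2, -4, -1, -4, -2, -1] (max |s|=4)
Stage 1 (OFFSET -2): 2+-2=0, -4+-2=-6, -1+-2=-3, -4+-2=-6, -2+-2=-4, -1+-2=-3 -> [0, -6, -3, -6, -4, -3] (max |s|=6)
Stage 2 (AMPLIFY 3): 0*3=0, -6*3=-18, -3*3=-9, -6*3=-18, -4*3=-12, -3*3=-9 -> [0, -18, -9, -18, -12, -9] (max |s|=18)
Stage 3 (OFFSET 1): 0+1=1, -18+1=-17, -9+1=-8, -18+1=-17, -12+1=-11, -9+1=-8 -> [1, -17, -8, -17, -11, -8] (max |s|=17)
Stage 4 (DIFF): s[0]=1, -17-1=-18, -8--17=9, -17--8=-9, -11--17=6, -8--11=3 -> [1, -18, 9, -9, 6, 3] (max |s|=18)
Stage 5 (CLIP -5 7): clip(1,-5,7)=1, clip(-18,-5,7)=-5, clip(9,-5,7)=7, clip(-9,-5,7)=-5, clip(6,-5,7)=6, clip(3,-5,7)=3 -> [1, -5, 7, -5, 6, 3] (max |s|=7)
Overall max amplitude: 18

Answer: 18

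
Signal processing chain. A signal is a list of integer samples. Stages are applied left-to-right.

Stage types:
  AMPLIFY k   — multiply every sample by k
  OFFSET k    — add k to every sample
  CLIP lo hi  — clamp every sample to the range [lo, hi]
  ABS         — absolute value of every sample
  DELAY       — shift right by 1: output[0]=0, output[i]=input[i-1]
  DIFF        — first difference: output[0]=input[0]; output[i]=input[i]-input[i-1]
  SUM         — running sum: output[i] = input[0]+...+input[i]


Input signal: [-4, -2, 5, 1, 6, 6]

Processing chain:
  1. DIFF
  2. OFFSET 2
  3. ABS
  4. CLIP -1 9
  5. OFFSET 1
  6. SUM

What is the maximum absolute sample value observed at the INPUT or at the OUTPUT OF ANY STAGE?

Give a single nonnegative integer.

Input: [-4, -2, 5, 1, 6, 6] (max |s|=6)
Stage 1 (DIFF): s[0]=-4, -2--4=2, 5--2=7, 1-5=-4, 6-1=5, 6-6=0 -> [-4, 2, 7, -4, 5, 0] (max |s|=7)
Stage 2 (OFFSET 2): -4+2=-2, 2+2=4, 7+2=9, -4+2=-2, 5+2=7, 0+2=2 -> [-2, 4, 9, -2, 7, 2] (max |s|=9)
Stage 3 (ABS): |-2|=2, |4|=4, |9|=9, |-2|=2, |7|=7, |2|=2 -> [2, 4, 9, 2, 7, 2] (max |s|=9)
Stage 4 (CLIP -1 9): clip(2,-1,9)=2, clip(4,-1,9)=4, clip(9,-1,9)=9, clip(2,-1,9)=2, clip(7,-1,9)=7, clip(2,-1,9)=2 -> [2, 4, 9, 2, 7, 2] (max |s|=9)
Stage 5 (OFFSET 1): 2+1=3, 4+1=5, 9+1=10, 2+1=3, 7+1=8, 2+1=3 -> [3, 5, 10, 3, 8, 3] (max |s|=10)
Stage 6 (SUM): sum[0..0]=3, sum[0..1]=8, sum[0..2]=18, sum[0..3]=21, sum[0..4]=29, sum[0..5]=32 -> [3, 8, 18, 21, 29, 32] (max |s|=32)
Overall max amplitude: 32

Answer: 32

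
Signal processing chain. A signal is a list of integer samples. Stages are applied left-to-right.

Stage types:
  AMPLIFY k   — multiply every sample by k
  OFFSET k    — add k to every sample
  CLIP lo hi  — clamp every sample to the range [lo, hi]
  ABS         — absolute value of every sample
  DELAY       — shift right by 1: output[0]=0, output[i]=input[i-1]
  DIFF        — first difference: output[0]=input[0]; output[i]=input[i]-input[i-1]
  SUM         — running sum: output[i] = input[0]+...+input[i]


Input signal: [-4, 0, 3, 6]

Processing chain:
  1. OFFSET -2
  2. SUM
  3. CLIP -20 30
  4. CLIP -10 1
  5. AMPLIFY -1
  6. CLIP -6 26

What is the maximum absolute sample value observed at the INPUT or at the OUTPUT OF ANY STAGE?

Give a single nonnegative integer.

Answer: 8

Derivation:
Input: [-4, 0, 3, 6] (max |s|=6)
Stage 1 (OFFSET -2): -4+-2=-6, 0+-2=-2, 3+-2=1, 6+-2=4 -> [-6, -2, 1, 4] (max |s|=6)
Stage 2 (SUM): sum[0..0]=-6, sum[0..1]=-8, sum[0..2]=-7, sum[0..3]=-3 -> [-6, -8, -7, -3] (max |s|=8)
Stage 3 (CLIP -20 30): clip(-6,-20,30)=-6, clip(-8,-20,30)=-8, clip(-7,-20,30)=-7, clip(-3,-20,30)=-3 -> [-6, -8, -7, -3] (max |s|=8)
Stage 4 (CLIP -10 1): clip(-6,-10,1)=-6, clip(-8,-10,1)=-8, clip(-7,-10,1)=-7, clip(-3,-10,1)=-3 -> [-6, -8, -7, -3] (max |s|=8)
Stage 5 (AMPLIFY -1): -6*-1=6, -8*-1=8, -7*-1=7, -3*-1=3 -> [6, 8, 7, 3] (max |s|=8)
Stage 6 (CLIP -6 26): clip(6,-6,26)=6, clip(8,-6,26)=8, clip(7,-6,26)=7, clip(3,-6,26)=3 -> [6, 8, 7, 3] (max |s|=8)
Overall max amplitude: 8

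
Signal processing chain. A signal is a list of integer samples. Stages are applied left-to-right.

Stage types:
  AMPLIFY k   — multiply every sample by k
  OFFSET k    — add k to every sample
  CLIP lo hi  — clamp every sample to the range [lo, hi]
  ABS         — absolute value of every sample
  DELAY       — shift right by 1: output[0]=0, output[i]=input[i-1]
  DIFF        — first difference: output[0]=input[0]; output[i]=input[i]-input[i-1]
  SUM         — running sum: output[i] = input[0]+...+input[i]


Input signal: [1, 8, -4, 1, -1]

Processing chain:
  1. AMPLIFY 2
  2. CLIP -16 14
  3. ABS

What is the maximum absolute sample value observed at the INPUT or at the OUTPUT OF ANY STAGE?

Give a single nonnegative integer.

Input: [1, 8, -4, 1, -1] (max |s|=8)
Stage 1 (AMPLIFY 2): 1*2=2, 8*2=16, -4*2=-8, 1*2=2, -1*2=-2 -> [2, 16, -8, 2, -2] (max |s|=16)
Stage 2 (CLIP -16 14): clip(2,-16,14)=2, clip(16,-16,14)=14, clip(-8,-16,14)=-8, clip(2,-16,14)=2, clip(-2,-16,14)=-2 -> [2, 14, -8, 2, -2] (max |s|=14)
Stage 3 (ABS): |2|=2, |14|=14, |-8|=8, |2|=2, |-2|=2 -> [2, 14, 8, 2, 2] (max |s|=14)
Overall max amplitude: 16

Answer: 16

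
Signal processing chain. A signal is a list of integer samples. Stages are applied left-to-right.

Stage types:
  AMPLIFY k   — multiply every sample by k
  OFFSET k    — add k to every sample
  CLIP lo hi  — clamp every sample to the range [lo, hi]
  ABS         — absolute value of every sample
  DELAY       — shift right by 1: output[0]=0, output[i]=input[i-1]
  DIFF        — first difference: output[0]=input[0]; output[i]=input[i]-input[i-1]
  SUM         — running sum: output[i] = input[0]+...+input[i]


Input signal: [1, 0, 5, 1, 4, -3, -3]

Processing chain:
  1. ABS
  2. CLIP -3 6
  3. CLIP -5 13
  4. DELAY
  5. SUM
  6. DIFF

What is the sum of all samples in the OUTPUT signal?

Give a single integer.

Input: [1, 0, 5, 1, 4, -3, -3]
Stage 1 (ABS): |1|=1, |0|=0, |5|=5, |1|=1, |4|=4, |-3|=3, |-3|=3 -> [1, 0, 5, 1, 4, 3, 3]
Stage 2 (CLIP -3 6): clip(1,-3,6)=1, clip(0,-3,6)=0, clip(5,-3,6)=5, clip(1,-3,6)=1, clip(4,-3,6)=4, clip(3,-3,6)=3, clip(3,-3,6)=3 -> [1, 0, 5, 1, 4, 3, 3]
Stage 3 (CLIP -5 13): clip(1,-5,13)=1, clip(0,-5,13)=0, clip(5,-5,13)=5, clip(1,-5,13)=1, clip(4,-5,13)=4, clip(3,-5,13)=3, clip(3,-5,13)=3 -> [1, 0, 5, 1, 4, 3, 3]
Stage 4 (DELAY): [0, 1, 0, 5, 1, 4, 3] = [0, 1, 0, 5, 1, 4, 3] -> [0, 1, 0, 5, 1, 4, 3]
Stage 5 (SUM): sum[0..0]=0, sum[0..1]=1, sum[0..2]=1, sum[0..3]=6, sum[0..4]=7, sum[0..5]=11, sum[0..6]=14 -> [0, 1, 1, 6, 7, 11, 14]
Stage 6 (DIFF): s[0]=0, 1-0=1, 1-1=0, 6-1=5, 7-6=1, 11-7=4, 14-11=3 -> [0, 1, 0, 5, 1, 4, 3]
Output sum: 14

Answer: 14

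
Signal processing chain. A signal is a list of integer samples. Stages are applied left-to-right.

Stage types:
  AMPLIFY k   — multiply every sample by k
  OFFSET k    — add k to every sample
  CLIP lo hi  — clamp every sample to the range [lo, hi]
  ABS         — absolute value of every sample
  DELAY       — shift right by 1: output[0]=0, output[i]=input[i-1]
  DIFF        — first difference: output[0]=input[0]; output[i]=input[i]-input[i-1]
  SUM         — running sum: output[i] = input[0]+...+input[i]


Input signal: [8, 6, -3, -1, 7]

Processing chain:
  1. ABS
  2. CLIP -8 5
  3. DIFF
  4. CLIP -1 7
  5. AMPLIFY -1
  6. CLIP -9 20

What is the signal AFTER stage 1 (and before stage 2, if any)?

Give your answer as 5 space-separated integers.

Answer: 8 6 3 1 7

Derivation:
Input: [8, 6, -3, -1, 7]
Stage 1 (ABS): |8|=8, |6|=6, |-3|=3, |-1|=1, |7|=7 -> [8, 6, 3, 1, 7]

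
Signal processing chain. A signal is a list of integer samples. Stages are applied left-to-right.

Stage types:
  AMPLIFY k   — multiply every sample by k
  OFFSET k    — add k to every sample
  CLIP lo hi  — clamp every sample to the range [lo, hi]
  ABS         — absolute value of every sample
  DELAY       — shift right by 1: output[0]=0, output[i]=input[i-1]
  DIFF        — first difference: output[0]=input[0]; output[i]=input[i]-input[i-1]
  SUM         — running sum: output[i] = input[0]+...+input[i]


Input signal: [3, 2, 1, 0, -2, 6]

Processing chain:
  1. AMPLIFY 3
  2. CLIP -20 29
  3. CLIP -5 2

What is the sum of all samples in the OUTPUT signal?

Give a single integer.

Input: [3, 2, 1, 0, -2, 6]
Stage 1 (AMPLIFY 3): 3*3=9, 2*3=6, 1*3=3, 0*3=0, -2*3=-6, 6*3=18 -> [9, 6, 3, 0, -6, 18]
Stage 2 (CLIP -20 29): clip(9,-20,29)=9, clip(6,-20,29)=6, clip(3,-20,29)=3, clip(0,-20,29)=0, clip(-6,-20,29)=-6, clip(18,-20,29)=18 -> [9, 6, 3, 0, -6, 18]
Stage 3 (CLIP -5 2): clip(9,-5,2)=2, clip(6,-5,2)=2, clip(3,-5,2)=2, clip(0,-5,2)=0, clip(-6,-5,2)=-5, clip(18,-5,2)=2 -> [2, 2, 2, 0, -5, 2]
Output sum: 3

Answer: 3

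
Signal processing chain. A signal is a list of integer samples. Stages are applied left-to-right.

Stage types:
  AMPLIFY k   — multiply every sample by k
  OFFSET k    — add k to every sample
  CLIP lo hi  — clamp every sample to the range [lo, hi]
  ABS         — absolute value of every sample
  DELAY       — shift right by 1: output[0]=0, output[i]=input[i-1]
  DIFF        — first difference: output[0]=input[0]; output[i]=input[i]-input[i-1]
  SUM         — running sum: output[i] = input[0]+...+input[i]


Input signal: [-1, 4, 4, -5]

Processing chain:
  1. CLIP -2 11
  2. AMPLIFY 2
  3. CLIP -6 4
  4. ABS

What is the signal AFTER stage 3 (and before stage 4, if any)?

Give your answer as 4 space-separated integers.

Input: [-1, 4, 4, -5]
Stage 1 (CLIP -2 11): clip(-1,-2,11)=-1, clip(4,-2,11)=4, clip(4,-2,11)=4, clip(-5,-2,11)=-2 -> [-1, 4, 4, -2]
Stage 2 (AMPLIFY 2): -1*2=-2, 4*2=8, 4*2=8, -2*2=-4 -> [-2, 8, 8, -4]
Stage 3 (CLIP -6 4): clip(-2,-6,4)=-2, clip(8,-6,4)=4, clip(8,-6,4)=4, clip(-4,-6,4)=-4 -> [-2, 4, 4, -4]

Answer: -2 4 4 -4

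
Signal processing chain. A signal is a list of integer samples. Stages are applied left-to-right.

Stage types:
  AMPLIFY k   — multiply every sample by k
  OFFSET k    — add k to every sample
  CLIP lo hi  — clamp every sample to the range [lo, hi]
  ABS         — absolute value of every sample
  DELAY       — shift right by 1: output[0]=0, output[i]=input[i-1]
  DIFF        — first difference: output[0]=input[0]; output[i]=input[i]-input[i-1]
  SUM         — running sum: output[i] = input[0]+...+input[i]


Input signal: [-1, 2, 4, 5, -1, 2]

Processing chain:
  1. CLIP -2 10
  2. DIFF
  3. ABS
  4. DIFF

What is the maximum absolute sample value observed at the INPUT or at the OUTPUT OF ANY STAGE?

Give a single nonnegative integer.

Input: [-1, 2, 4, 5, -1, 2] (max |s|=5)
Stage 1 (CLIP -2 10): clip(-1,-2,10)=-1, clip(2,-2,10)=2, clip(4,-2,10)=4, clip(5,-2,10)=5, clip(-1,-2,10)=-1, clip(2,-2,10)=2 -> [-1, 2, 4, 5, -1, 2] (max |s|=5)
Stage 2 (DIFF): s[0]=-1, 2--1=3, 4-2=2, 5-4=1, -1-5=-6, 2--1=3 -> [-1, 3, 2, 1, -6, 3] (max |s|=6)
Stage 3 (ABS): |-1|=1, |3|=3, |2|=2, |1|=1, |-6|=6, |3|=3 -> [1, 3, 2, 1, 6, 3] (max |s|=6)
Stage 4 (DIFF): s[0]=1, 3-1=2, 2-3=-1, 1-2=-1, 6-1=5, 3-6=-3 -> [1, 2, -1, -1, 5, -3] (max |s|=5)
Overall max amplitude: 6

Answer: 6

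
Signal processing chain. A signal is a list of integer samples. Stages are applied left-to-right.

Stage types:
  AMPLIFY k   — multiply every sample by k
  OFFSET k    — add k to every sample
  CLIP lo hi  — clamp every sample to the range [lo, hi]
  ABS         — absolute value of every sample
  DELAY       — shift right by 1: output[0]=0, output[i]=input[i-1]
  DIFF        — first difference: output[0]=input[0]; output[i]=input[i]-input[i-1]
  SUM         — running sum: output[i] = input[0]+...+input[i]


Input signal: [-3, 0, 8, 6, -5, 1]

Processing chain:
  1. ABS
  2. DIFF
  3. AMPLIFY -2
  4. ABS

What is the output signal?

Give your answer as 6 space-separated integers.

Input: [-3, 0, 8, 6, -5, 1]
Stage 1 (ABS): |-3|=3, |0|=0, |8|=8, |6|=6, |-5|=5, |1|=1 -> [3, 0, 8, 6, 5, 1]
Stage 2 (DIFF): s[0]=3, 0-3=-3, 8-0=8, 6-8=-2, 5-6=-1, 1-5=-4 -> [3, -3, 8, -2, -1, -4]
Stage 3 (AMPLIFY -2): 3*-2=-6, -3*-2=6, 8*-2=-16, -2*-2=4, -1*-2=2, -4*-2=8 -> [-6, 6, -16, 4, 2, 8]
Stage 4 (ABS): |-6|=6, |6|=6, |-16|=16, |4|=4, |2|=2, |8|=8 -> [6, 6, 16, 4, 2, 8]

Answer: 6 6 16 4 2 8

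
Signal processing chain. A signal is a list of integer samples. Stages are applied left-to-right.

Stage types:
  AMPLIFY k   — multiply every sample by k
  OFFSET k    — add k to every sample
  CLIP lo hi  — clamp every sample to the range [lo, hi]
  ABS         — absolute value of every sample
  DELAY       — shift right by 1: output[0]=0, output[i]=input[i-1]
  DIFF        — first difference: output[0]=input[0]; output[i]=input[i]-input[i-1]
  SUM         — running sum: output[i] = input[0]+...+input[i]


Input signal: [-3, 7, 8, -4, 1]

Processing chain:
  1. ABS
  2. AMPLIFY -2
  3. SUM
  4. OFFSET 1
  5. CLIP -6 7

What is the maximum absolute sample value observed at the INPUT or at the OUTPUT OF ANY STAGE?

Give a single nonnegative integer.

Input: [-3, 7, 8, -4, 1] (max |s|=8)
Stage 1 (ABS): |-3|=3, |7|=7, |8|=8, |-4|=4, |1|=1 -> [3, 7, 8, 4, 1] (max |s|=8)
Stage 2 (AMPLIFY -2): 3*-2=-6, 7*-2=-14, 8*-2=-16, 4*-2=-8, 1*-2=-2 -> [-6, -14, -16, -8, -2] (max |s|=16)
Stage 3 (SUM): sum[0..0]=-6, sum[0..1]=-20, sum[0..2]=-36, sum[0..3]=-44, sum[0..4]=-46 -> [-6, -20, -36, -44, -46] (max |s|=46)
Stage 4 (OFFSET 1): -6+1=-5, -20+1=-19, -36+1=-35, -44+1=-43, -46+1=-45 -> [-5, -19, -35, -43, -45] (max |s|=45)
Stage 5 (CLIP -6 7): clip(-5,-6,7)=-5, clip(-19,-6,7)=-6, clip(-35,-6,7)=-6, clip(-43,-6,7)=-6, clip(-45,-6,7)=-6 -> [-5, -6, -6, -6, -6] (max |s|=6)
Overall max amplitude: 46

Answer: 46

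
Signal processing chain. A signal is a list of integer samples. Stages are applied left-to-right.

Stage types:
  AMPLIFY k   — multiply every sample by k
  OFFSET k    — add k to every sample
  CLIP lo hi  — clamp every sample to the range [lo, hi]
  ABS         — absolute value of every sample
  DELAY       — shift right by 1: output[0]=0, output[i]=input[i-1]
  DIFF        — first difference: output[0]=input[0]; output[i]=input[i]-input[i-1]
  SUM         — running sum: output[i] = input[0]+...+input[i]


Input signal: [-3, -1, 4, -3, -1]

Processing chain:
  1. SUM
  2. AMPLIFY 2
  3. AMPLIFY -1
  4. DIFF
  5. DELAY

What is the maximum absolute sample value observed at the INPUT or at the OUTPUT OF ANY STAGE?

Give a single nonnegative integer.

Answer: 8

Derivation:
Input: [-3, -1, 4, -3, -1] (max |s|=4)
Stage 1 (SUM): sum[0..0]=-3, sum[0..1]=-4, sum[0..2]=0, sum[0..3]=-3, sum[0..4]=-4 -> [-3, -4, 0, -3, -4] (max |s|=4)
Stage 2 (AMPLIFY 2): -3*2=-6, -4*2=-8, 0*2=0, -3*2=-6, -4*2=-8 -> [-6, -8, 0, -6, -8] (max |s|=8)
Stage 3 (AMPLIFY -1): -6*-1=6, -8*-1=8, 0*-1=0, -6*-1=6, -8*-1=8 -> [6, 8, 0, 6, 8] (max |s|=8)
Stage 4 (DIFF): s[0]=6, 8-6=2, 0-8=-8, 6-0=6, 8-6=2 -> [6, 2, -8, 6, 2] (max |s|=8)
Stage 5 (DELAY): [0, 6, 2, -8, 6] = [0, 6, 2, -8, 6] -> [0, 6, 2, -8, 6] (max |s|=8)
Overall max amplitude: 8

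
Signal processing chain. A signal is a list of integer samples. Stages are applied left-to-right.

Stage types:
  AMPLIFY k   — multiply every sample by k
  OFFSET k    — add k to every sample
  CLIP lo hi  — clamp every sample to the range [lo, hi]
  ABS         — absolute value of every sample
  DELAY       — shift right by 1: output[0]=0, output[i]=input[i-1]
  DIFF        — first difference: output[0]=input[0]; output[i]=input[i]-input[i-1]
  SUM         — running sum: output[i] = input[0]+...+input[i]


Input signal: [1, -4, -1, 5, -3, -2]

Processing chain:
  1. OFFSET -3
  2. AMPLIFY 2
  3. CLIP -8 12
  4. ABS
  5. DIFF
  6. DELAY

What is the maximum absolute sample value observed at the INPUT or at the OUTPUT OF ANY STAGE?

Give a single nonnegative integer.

Input: [1, -4, -1, 5, -3, -2] (max |s|=5)
Stage 1 (OFFSET -3): 1+-3=-2, -4+-3=-7, -1+-3=-4, 5+-3=2, -3+-3=-6, -2+-3=-5 -> [-2, -7, -4, 2, -6, -5] (max |s|=7)
Stage 2 (AMPLIFY 2): -2*2=-4, -7*2=-14, -4*2=-8, 2*2=4, -6*2=-12, -5*2=-10 -> [-4, -14, -8, 4, -12, -10] (max |s|=14)
Stage 3 (CLIP -8 12): clip(-4,-8,12)=-4, clip(-14,-8,12)=-8, clip(-8,-8,12)=-8, clip(4,-8,12)=4, clip(-12,-8,12)=-8, clip(-10,-8,12)=-8 -> [-4, -8, -8, 4, -8, -8] (max |s|=8)
Stage 4 (ABS): |-4|=4, |-8|=8, |-8|=8, |4|=4, |-8|=8, |-8|=8 -> [4, 8, 8, 4, 8, 8] (max |s|=8)
Stage 5 (DIFF): s[0]=4, 8-4=4, 8-8=0, 4-8=-4, 8-4=4, 8-8=0 -> [4, 4, 0, -4, 4, 0] (max |s|=4)
Stage 6 (DELAY): [0, 4, 4, 0, -4, 4] = [0, 4, 4, 0, -4, 4] -> [0, 4, 4, 0, -4, 4] (max |s|=4)
Overall max amplitude: 14

Answer: 14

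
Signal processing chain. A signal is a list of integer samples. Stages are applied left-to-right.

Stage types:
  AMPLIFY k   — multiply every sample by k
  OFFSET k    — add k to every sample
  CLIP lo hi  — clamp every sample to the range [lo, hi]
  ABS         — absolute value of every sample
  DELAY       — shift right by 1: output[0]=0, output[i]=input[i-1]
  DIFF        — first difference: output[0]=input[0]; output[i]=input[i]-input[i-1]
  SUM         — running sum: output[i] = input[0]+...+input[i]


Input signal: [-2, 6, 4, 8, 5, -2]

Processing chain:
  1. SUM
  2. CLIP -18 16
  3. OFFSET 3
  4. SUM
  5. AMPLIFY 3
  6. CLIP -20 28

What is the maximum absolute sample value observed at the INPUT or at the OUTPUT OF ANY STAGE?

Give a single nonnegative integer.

Input: [-2, 6, 4, 8, 5, -2] (max |s|=8)
Stage 1 (SUM): sum[0..0]=-2, sum[0..1]=4, sum[0..2]=8, sum[0..3]=16, sum[0..4]=21, sum[0..5]=19 -> [-2, 4, 8, 16, 21, 19] (max |s|=21)
Stage 2 (CLIP -18 16): clip(-2,-18,16)=-2, clip(4,-18,16)=4, clip(8,-18,16)=8, clip(16,-18,16)=16, clip(21,-18,16)=16, clip(19,-18,16)=16 -> [-2, 4, 8, 16, 16, 16] (max |s|=16)
Stage 3 (OFFSET 3): -2+3=1, 4+3=7, 8+3=11, 16+3=19, 16+3=19, 16+3=19 -> [1, 7, 11, 19, 19, 19] (max |s|=19)
Stage 4 (SUM): sum[0..0]=1, sum[0..1]=8, sum[0..2]=19, sum[0..3]=38, sum[0..4]=57, sum[0..5]=76 -> [1, 8, 19, 38, 57, 76] (max |s|=76)
Stage 5 (AMPLIFY 3): 1*3=3, 8*3=24, 19*3=57, 38*3=114, 57*3=171, 76*3=228 -> [3, 24, 57, 114, 171, 228] (max |s|=228)
Stage 6 (CLIP -20 28): clip(3,-20,28)=3, clip(24,-20,28)=24, clip(57,-20,28)=28, clip(114,-20,28)=28, clip(171,-20,28)=28, clip(228,-20,28)=28 -> [3, 24, 28, 28, 28, 28] (max |s|=28)
Overall max amplitude: 228

Answer: 228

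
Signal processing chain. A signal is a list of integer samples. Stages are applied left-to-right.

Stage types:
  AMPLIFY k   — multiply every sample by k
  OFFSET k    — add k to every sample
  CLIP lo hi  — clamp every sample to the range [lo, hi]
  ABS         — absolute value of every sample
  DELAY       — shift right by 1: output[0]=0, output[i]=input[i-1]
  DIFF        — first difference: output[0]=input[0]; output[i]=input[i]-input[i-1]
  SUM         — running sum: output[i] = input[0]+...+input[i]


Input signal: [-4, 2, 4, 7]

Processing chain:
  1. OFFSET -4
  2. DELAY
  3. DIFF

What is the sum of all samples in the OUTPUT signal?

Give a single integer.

Input: [-4, 2, 4, 7]
Stage 1 (OFFSET -4): -4+-4=-8, 2+-4=-2, 4+-4=0, 7+-4=3 -> [-8, -2, 0, 3]
Stage 2 (DELAY): [0, -8, -2, 0] = [0, -8, -2, 0] -> [0, -8, -2, 0]
Stage 3 (DIFF): s[0]=0, -8-0=-8, -2--8=6, 0--2=2 -> [0, -8, 6, 2]
Output sum: 0

Answer: 0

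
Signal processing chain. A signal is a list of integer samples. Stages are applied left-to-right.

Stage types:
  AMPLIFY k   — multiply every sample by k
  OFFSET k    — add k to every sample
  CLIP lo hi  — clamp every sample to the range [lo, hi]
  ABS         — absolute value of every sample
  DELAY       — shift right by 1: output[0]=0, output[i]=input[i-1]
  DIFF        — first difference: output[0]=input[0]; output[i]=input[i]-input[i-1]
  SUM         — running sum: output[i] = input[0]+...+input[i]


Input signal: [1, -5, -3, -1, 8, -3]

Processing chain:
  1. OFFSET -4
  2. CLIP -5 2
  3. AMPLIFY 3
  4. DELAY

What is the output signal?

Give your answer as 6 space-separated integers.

Answer: 0 -9 -15 -15 -15 6

Derivation:
Input: [1, -5, -3, -1, 8, -3]
Stage 1 (OFFSET -4): 1+-4=-3, -5+-4=-9, -3+-4=-7, -1+-4=-5, 8+-4=4, -3+-4=-7 -> [-3, -9, -7, -5, 4, -7]
Stage 2 (CLIP -5 2): clip(-3,-5,2)=-3, clip(-9,-5,2)=-5, clip(-7,-5,2)=-5, clip(-5,-5,2)=-5, clip(4,-5,2)=2, clip(-7,-5,2)=-5 -> [-3, -5, -5, -5, 2, -5]
Stage 3 (AMPLIFY 3): -3*3=-9, -5*3=-15, -5*3=-15, -5*3=-15, 2*3=6, -5*3=-15 -> [-9, -15, -15, -15, 6, -15]
Stage 4 (DELAY): [0, -9, -15, -15, -15, 6] = [0, -9, -15, -15, -15, 6] -> [0, -9, -15, -15, -15, 6]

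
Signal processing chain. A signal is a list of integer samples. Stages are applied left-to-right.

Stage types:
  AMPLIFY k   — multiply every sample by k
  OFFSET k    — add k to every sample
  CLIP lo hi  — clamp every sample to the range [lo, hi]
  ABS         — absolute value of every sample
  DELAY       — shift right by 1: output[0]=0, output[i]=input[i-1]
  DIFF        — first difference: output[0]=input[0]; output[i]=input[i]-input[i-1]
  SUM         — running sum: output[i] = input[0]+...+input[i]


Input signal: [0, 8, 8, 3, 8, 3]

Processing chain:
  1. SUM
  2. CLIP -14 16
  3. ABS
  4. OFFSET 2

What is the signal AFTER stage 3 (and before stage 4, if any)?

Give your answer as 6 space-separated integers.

Input: [0, 8, 8, 3, 8, 3]
Stage 1 (SUM): sum[0..0]=0, sum[0..1]=8, sum[0..2]=16, sum[0..3]=19, sum[0..4]=27, sum[0..5]=30 -> [0, 8, 16, 19, 27, 30]
Stage 2 (CLIP -14 16): clip(0,-14,16)=0, clip(8,-14,16)=8, clip(16,-14,16)=16, clip(19,-14,16)=16, clip(27,-14,16)=16, clip(30,-14,16)=16 -> [0, 8, 16, 16, 16, 16]
Stage 3 (ABS): |0|=0, |8|=8, |16|=16, |16|=16, |16|=16, |16|=16 -> [0, 8, 16, 16, 16, 16]

Answer: 0 8 16 16 16 16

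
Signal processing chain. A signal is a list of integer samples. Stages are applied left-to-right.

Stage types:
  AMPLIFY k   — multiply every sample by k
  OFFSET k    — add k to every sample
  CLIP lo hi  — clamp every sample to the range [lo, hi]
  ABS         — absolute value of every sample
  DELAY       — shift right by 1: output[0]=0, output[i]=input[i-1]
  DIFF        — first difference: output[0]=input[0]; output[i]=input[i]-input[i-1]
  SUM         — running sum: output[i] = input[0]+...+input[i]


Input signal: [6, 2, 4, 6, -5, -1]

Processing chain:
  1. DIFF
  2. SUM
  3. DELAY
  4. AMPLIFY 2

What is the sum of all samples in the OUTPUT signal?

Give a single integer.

Input: [6, 2, 4, 6, -5, -1]
Stage 1 (DIFF): s[0]=6, 2-6=-4, 4-2=2, 6-4=2, -5-6=-11, -1--5=4 -> [6, -4, 2, 2, -11, 4]
Stage 2 (SUM): sum[0..0]=6, sum[0..1]=2, sum[0..2]=4, sum[0..3]=6, sum[0..4]=-5, sum[0..5]=-1 -> [6, 2, 4, 6, -5, -1]
Stage 3 (DELAY): [0, 6, 2, 4, 6, -5] = [0, 6, 2, 4, 6, -5] -> [0, 6, 2, 4, 6, -5]
Stage 4 (AMPLIFY 2): 0*2=0, 6*2=12, 2*2=4, 4*2=8, 6*2=12, -5*2=-10 -> [0, 12, 4, 8, 12, -10]
Output sum: 26

Answer: 26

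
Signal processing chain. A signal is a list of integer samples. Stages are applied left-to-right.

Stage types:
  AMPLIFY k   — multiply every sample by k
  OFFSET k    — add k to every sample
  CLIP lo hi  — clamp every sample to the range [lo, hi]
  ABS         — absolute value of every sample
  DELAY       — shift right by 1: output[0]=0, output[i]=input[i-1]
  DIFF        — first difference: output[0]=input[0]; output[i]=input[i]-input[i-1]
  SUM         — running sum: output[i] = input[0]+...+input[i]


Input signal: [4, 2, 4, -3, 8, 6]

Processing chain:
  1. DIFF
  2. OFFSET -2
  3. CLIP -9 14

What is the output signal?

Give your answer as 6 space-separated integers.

Answer: 2 -4 0 -9 9 -4

Derivation:
Input: [4, 2, 4, -3, 8, 6]
Stage 1 (DIFF): s[0]=4, 2-4=-2, 4-2=2, -3-4=-7, 8--3=11, 6-8=-2 -> [4, -2, 2, -7, 11, -2]
Stage 2 (OFFSET -2): 4+-2=2, -2+-2=-4, 2+-2=0, -7+-2=-9, 11+-2=9, -2+-2=-4 -> [2, -4, 0, -9, 9, -4]
Stage 3 (CLIP -9 14): clip(2,-9,14)=2, clip(-4,-9,14)=-4, clip(0,-9,14)=0, clip(-9,-9,14)=-9, clip(9,-9,14)=9, clip(-4,-9,14)=-4 -> [2, -4, 0, -9, 9, -4]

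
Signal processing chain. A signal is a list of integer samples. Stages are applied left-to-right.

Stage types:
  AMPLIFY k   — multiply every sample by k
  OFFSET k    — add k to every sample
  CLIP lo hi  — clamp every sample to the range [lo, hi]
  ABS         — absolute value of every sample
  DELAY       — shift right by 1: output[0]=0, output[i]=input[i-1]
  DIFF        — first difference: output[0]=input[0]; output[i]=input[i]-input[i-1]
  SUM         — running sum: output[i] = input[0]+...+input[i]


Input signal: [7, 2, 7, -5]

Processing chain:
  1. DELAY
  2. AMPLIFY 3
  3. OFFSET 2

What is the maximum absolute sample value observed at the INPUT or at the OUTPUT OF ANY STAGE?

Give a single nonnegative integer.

Input: [7, 2, 7, -5] (max |s|=7)
Stage 1 (DELAY): [0, 7, 2, 7] = [0, 7, 2, 7] -> [0, 7, 2, 7] (max |s|=7)
Stage 2 (AMPLIFY 3): 0*3=0, 7*3=21, 2*3=6, 7*3=21 -> [0, 21, 6, 21] (max |s|=21)
Stage 3 (OFFSET 2): 0+2=2, 21+2=23, 6+2=8, 21+2=23 -> [2, 23, 8, 23] (max |s|=23)
Overall max amplitude: 23

Answer: 23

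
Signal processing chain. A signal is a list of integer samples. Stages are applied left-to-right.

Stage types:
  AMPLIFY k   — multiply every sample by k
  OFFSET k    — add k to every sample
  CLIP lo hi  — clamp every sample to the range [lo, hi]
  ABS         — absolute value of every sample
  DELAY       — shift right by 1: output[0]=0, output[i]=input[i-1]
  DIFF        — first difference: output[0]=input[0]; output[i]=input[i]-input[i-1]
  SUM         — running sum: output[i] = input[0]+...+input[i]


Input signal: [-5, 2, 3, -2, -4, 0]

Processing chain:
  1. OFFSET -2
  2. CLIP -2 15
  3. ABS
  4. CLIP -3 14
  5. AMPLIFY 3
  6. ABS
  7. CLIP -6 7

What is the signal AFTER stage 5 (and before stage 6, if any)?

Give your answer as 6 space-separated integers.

Input: [-5, 2, 3, -2, -4, 0]
Stage 1 (OFFSET -2): -5+-2=-7, 2+-2=0, 3+-2=1, -2+-2=-4, -4+-2=-6, 0+-2=-2 -> [-7, 0, 1, -4, -6, -2]
Stage 2 (CLIP -2 15): clip(-7,-2,15)=-2, clip(0,-2,15)=0, clip(1,-2,15)=1, clip(-4,-2,15)=-2, clip(-6,-2,15)=-2, clip(-2,-2,15)=-2 -> [-2, 0, 1, -2, -2, -2]
Stage 3 (ABS): |-2|=2, |0|=0, |1|=1, |-2|=2, |-2|=2, |-2|=2 -> [2, 0, 1, 2, 2, 2]
Stage 4 (CLIP -3 14): clip(2,-3,14)=2, clip(0,-3,14)=0, clip(1,-3,14)=1, clip(2,-3,14)=2, clip(2,-3,14)=2, clip(2,-3,14)=2 -> [2, 0, 1, 2, 2, 2]
Stage 5 (AMPLIFY 3): 2*3=6, 0*3=0, 1*3=3, 2*3=6, 2*3=6, 2*3=6 -> [6, 0, 3, 6, 6, 6]

Answer: 6 0 3 6 6 6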